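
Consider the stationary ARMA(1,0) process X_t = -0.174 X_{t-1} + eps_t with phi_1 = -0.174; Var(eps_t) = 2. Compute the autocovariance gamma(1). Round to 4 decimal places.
\gamma(1) = -0.3589

Multiply the model equation by X_{t-k} and take expectations. With theta_0 = psi_0 = 1 and psi_j the MA(infinity) weights, this gives
  gamma(k) - sum_i phi_i gamma(k-i) = c_k,
  c_k = sigma^2 * sum_{j=k..q} theta_j psi_{j-k}   (c_k = 0 for k > q),
using gamma(-m) = gamma(m).
Pure AR (q = 0): c_0 = sigma^2 = 2, c_k = 0 for k >= 1.
Equations for k = 0 and k = 1 (AR order 1):
  gamma(0) = phi_1 gamma(1) + c_0
  gamma(1) = phi_1 gamma(0) + c_1
Substituting the second into the first: gamma(0) (1 - phi_1^2) = c_0 + phi_1 c_1, so
  gamma(0) = c_0 / (1 - phi_1^2) = 2 / (1 - (-0.174)^2) = 2 / 0.969724 = 2.062443.
  gamma(1) = phi_1 gamma(0) = (-0.174)(2.062443) = -0.358865.
Therefore gamma(1) = -0.3589 (to 4 decimal places).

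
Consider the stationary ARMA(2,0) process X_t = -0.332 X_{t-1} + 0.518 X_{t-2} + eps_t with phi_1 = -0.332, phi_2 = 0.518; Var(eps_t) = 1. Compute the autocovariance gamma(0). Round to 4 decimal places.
\gamma(0) = 2.6005

Multiply the model equation by X_{t-k} and take expectations. With theta_0 = psi_0 = 1 and psi_j the MA(infinity) weights, this gives
  gamma(k) - sum_i phi_i gamma(k-i) = c_k,
  c_k = sigma^2 * sum_{j=k..q} theta_j psi_{j-k}   (c_k = 0 for k > q),
using gamma(-m) = gamma(m).
Pure AR (q = 0): c_0 = sigma^2 = 1, c_k = 0 for k >= 1.
Equations for k = 0, 1, 2 (AR order 2, c_2 = 0):
  (E0) gamma(0) = phi_1 gamma(1) + phi_2 gamma(2) + c_0
  (E1) gamma(1) = phi_1 gamma(0) + phi_2 gamma(1) + c_1
  (E2) gamma(2) = phi_1 gamma(1) + phi_2 gamma(0)
From (E1): gamma(1) = A gamma(0) + B with
  A = phi_1 / (1 - phi_2) = -0.332 / 0.482 = -0.688797,   B = c_1 / (1 - phi_2) = 0 / 0.482 = 0.
Insert (E2) into (E0): gamma(0) (1 - phi_2^2) = phi_1 (1 + phi_2) gamma(1) + c_0.
  phi_1 (1 + phi_2) = (-0.332)(1.518) = -0.503976,   1 - phi_2^2 = 0.731676.
Replace gamma(1) by A gamma(0) + B and collect gamma(0):
  gamma(0) [0.731676 - (-0.503976)(-0.688797)] = c_0 = 1
  gamma(0) * 0.384539 = 1
  gamma(0) = 1 / 0.384539 = 2.600516.
Therefore gamma(0) = 2.6005 (to 4 decimal places).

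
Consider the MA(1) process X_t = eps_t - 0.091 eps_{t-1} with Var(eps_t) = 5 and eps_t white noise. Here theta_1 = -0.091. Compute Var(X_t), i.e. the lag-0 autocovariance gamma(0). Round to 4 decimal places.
\gamma(0) = 5.0414

For an MA(q) process X_t = eps_t + sum_i theta_i eps_{t-i} with
Var(eps_t) = sigma^2, the variance is
  gamma(0) = sigma^2 * (1 + sum_i theta_i^2).
  sum_i theta_i^2 = (-0.091)^2 = 0.008281.
  gamma(0) = 5 * (1 + 0.008281) = 5 * 1.008281 = 5.041405, which rounds to 5.0414.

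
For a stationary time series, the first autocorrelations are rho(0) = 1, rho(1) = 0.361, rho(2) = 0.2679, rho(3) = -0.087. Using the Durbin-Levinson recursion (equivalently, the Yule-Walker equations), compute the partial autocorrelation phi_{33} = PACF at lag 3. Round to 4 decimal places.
\phi_{33} = -0.2660

The PACF at lag k is phi_{kk}, the last component of the solution
to the Yule-Walker system G_k phi = r_k where
  (G_k)_{ij} = rho(|i - j|), (r_k)_i = rho(i), i,j = 1..k.
Equivalently, Durbin-Levinson gives phi_{kk} iteratively:
  phi_{11} = rho(1)
  phi_{kk} = [rho(k) - sum_{j=1..k-1} phi_{k-1,j} rho(k-j)]
            / [1 - sum_{j=1..k-1} phi_{k-1,j} rho(j)],
  phi_{k,j} = phi_{k-1,j} - phi_{kk} phi_{k-1,k-j},  j = 1..k-1.
Step k = 1:
  phi_11 = rho(1) = 0.361.
Step k = 2:
  phi_22 = [rho(2) - phi_11 rho(1)] / [1 - phi_11 rho(1)] = [0.2679 - (0.361)(0.361)] / [1 - (0.361)(0.361)]
         = 0.137579 / 0.869679 = 0.158195.
  Update: phi_21 = phi_11 - phi_22 phi_11 = 0.361 - (0.158195)(0.361) = 0.303892.
Step k = 3:
  phi_33 = [rho(3) - phi_21 rho(2) - phi_22 rho(1)] / [1 - phi_21 rho(1) - phi_22 rho(2)]
    numerator   = -0.087 - (0.303892)(0.2679) - (0.158195)(0.361) = -0.225521
    denominator = 1 - (0.303892)(0.361) - (0.158195)(0.2679) = 0.84791467
  phi_33 = -0.225521 / 0.84791467 = -0.266.
Therefore phi_{33} = -0.2660.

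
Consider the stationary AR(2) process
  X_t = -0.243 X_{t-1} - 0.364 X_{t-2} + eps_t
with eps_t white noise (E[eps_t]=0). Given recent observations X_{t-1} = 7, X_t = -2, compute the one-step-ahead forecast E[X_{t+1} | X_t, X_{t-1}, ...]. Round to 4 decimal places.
E[X_{t+1} \mid \mathcal F_t] = -2.0620

For an AR(p) model X_t = c + sum_i phi_i X_{t-i} + eps_t, the
one-step-ahead conditional mean is
  E[X_{t+1} | X_t, ...] = c + sum_i phi_i X_{t+1-i}.
Substitute known values:
  E[X_{t+1} | ...] = (-0.243) * (-2) + (-0.364) * (7)
                   = -2.0620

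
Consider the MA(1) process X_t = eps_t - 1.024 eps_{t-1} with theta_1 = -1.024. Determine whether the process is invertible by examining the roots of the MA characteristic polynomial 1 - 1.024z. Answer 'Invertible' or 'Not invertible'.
\text{Not invertible}

The MA(q) characteristic polynomial is P(z) = 1 - 1.024z.
Invertibility requires all roots to lie outside the unit circle, i.e. |z| > 1 for every root.
This is linear in z: 1 + (-1.024) z = 0  =>  z = -1/(-1.024) = 0.976562,  |z| = 0.976562.
Moduli of all roots: 0.9766.
All moduli strictly greater than 1? No.
Verdict: Not invertible.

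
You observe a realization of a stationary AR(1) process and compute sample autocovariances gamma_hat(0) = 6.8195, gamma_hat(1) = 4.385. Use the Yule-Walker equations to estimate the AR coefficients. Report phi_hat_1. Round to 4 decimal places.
\hat\phi_{1} = 0.6430

The Yule-Walker equations for an AR(p) process read, in matrix form,
  Gamma_p phi = r_p,   with   (Gamma_p)_{ij} = gamma(|i - j|),
                       (r_p)_i = gamma(i),   i,j = 1..p.
Substitute the sample gammas (Toeplitz matrix and right-hand side of size 1):
  Gamma_p = [[6.8195]]
  r_p     = [4.385]
With p = 1 this is the single equation gamma(0) phi_1 = gamma(1):
  phi_hat_1 = gamma(1) / gamma(0) = 4.385 / 6.8195 = 0.6430.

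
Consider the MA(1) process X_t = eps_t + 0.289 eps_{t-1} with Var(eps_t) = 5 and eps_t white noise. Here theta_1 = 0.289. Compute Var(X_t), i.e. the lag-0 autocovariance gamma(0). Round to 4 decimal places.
\gamma(0) = 5.4176

For an MA(q) process X_t = eps_t + sum_i theta_i eps_{t-i} with
Var(eps_t) = sigma^2, the variance is
  gamma(0) = sigma^2 * (1 + sum_i theta_i^2).
  sum_i theta_i^2 = (0.289)^2 = 0.083521.
  gamma(0) = 5 * (1 + 0.083521) = 5 * 1.083521 = 5.417605, which rounds to 5.4176.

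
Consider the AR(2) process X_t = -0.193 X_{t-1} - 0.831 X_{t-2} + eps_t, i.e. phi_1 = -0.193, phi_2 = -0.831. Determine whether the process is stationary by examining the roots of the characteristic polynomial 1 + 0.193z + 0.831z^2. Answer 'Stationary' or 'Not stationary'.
\text{Stationary}

The AR(p) characteristic polynomial is P(z) = 1 + 0.193z + 0.831z^2.
Stationarity requires all roots to lie outside the unit circle, i.e. |z| > 1 for every root.
Set 1 + (0.193) z + (0.831) z^2 = 0, i.e. a z^2 + b z + c = 0 with a = 0.831, b = 0.193, c = 1.
Discriminant D = b^2 - 4ac = (0.193)^2 - 4*(0.831)*1 = 0.037249 - (3.324) = -3.286751.
D < 0, so the roots are the complex-conjugate pair z = (-b +/- i sqrt(-D)) / (2a) = -0.1161 +/- 1.0908i.
For a conjugate pair |z|^2 = z * conj(z) = (product of roots) = c/a = 1/(0.831) = 1.203369, so |z| = sqrt(1.203369) = 1.097 for both roots.
Moduli of all roots: 1.0970, 1.0970.
All moduli strictly greater than 1? Yes.
Verdict: Stationary.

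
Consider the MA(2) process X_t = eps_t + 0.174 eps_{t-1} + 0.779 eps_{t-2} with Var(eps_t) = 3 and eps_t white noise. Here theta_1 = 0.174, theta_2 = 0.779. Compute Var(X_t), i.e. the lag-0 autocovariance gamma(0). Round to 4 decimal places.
\gamma(0) = 4.9114

For an MA(q) process X_t = eps_t + sum_i theta_i eps_{t-i} with
Var(eps_t) = sigma^2, the variance is
  gamma(0) = sigma^2 * (1 + sum_i theta_i^2).
  sum_i theta_i^2 = (0.174)^2 + (0.779)^2 = 0.030276 + 0.606841 = 0.637117.
  gamma(0) = 3 * (1 + 0.637117) = 3 * 1.637117 = 4.911351, which rounds to 4.9114.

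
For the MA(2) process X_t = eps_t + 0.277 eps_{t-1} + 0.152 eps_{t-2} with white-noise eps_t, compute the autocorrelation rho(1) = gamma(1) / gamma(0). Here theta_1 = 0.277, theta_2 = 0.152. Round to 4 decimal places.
\rho(1) = 0.2901

For an MA(q) process with theta_0 = 1, the autocovariance is
  gamma(k) = sigma^2 * sum_{i=0..q-k} theta_i * theta_{i+k},
and rho(k) = gamma(k) / gamma(0). Sigma^2 cancels.
  numerator   = (1)*(0.277) + (0.277)*(0.152) = 0.319104.
  denominator = (1)^2 + (0.277)^2 + (0.152)^2 = 1.099833.
  rho(1) = 0.319104 / 1.099833 = 0.2901.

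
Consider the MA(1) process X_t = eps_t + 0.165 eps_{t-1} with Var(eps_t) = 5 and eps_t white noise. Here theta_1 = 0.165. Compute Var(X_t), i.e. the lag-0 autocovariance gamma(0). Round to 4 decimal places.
\gamma(0) = 5.1361

For an MA(q) process X_t = eps_t + sum_i theta_i eps_{t-i} with
Var(eps_t) = sigma^2, the variance is
  gamma(0) = sigma^2 * (1 + sum_i theta_i^2).
  sum_i theta_i^2 = (0.165)^2 = 0.027225.
  gamma(0) = 5 * (1 + 0.027225) = 5 * 1.027225 = 5.136125, which rounds to 5.1361.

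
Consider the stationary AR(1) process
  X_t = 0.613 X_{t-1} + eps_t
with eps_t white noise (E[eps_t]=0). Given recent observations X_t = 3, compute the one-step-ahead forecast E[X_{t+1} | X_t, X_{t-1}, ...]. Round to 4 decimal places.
E[X_{t+1} \mid \mathcal F_t] = 1.8390

For an AR(p) model X_t = c + sum_i phi_i X_{t-i} + eps_t, the
one-step-ahead conditional mean is
  E[X_{t+1} | X_t, ...] = c + sum_i phi_i X_{t+1-i}.
Substitute known values:
  E[X_{t+1} | ...] = (0.613) * (3)
                   = 1.8390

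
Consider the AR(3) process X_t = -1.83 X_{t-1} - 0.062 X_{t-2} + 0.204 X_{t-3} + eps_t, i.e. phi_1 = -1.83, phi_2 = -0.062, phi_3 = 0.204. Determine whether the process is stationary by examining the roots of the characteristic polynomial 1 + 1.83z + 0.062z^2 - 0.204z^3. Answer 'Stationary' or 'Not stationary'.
\text{Not stationary}

The AR(p) characteristic polynomial is P(z) = 1 + 1.83z + 0.062z^2 - 0.204z^3.
Stationarity requires all roots to lie outside the unit circle, i.e. |z| > 1 for every root.
Degree 3: look for a simple real root z0 first, then factor out (1 - z/z0) and solve the remaining quadratic.
Testing z0 = -2.5: P(-2.5) = 1 + (1.83)(-2.5) + (0.062)(-2.5)^2 + (-0.204)(-2.5)^3
  = 1 + (-4.575) + (0.3875) + (3.1875) = 0.  So z_0 = -2.5 is a root, |z_0| = 2.5.
Divide out the factor (1 + 0.4 z) = (1 - z/z0) (since 1/z0 = -0.4):
  P(z) = (1 + 0.4 z)(1 + (1.43) z + (-0.51) z^2)
  [check: z-coef 1.43 - (-0.4) = 1.83; z^2-coef -0.51 - (-0.4)(1.43) = 0.062; z^3-coef -(-0.4)(-0.51) = -0.204.]
Remaining roots from the quadratic factor 1 + (1.43) z + (-0.51) z^2:
  Set 1 + (1.43) z + (-0.51) z^2 = 0, i.e. a z^2 + b z + c = 0 with a = -0.51, b = 1.43, c = 1.
  Discriminant D = b^2 - 4ac = (1.43)^2 - 4*(-0.51)*1 = 2.0449 - (-2.04) = 4.0849.
  D >= 0, so the roots are real: z = (-b +/- sqrt(D)) / (2a) = (-1.43 +/- 2.021114) / (-1.02).
    z_1 = (-1.43 + 2.021114) / (-1.02) = -0.5795,   |z_1| = 0.5795.
    z_2 = (-1.43 - 2.021114) / (-1.02) = 3.3834,   |z_2| = 3.3834.
Moduli of all roots: 2.5000, 0.5795, 3.3834.
All moduli strictly greater than 1? No.
Verdict: Not stationary.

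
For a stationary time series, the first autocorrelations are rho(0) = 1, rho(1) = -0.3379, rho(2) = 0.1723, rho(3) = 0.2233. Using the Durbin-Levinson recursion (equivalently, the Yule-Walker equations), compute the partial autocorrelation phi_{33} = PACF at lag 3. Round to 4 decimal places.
\phi_{33} = 0.3400

The PACF at lag k is phi_{kk}, the last component of the solution
to the Yule-Walker system G_k phi = r_k where
  (G_k)_{ij} = rho(|i - j|), (r_k)_i = rho(i), i,j = 1..k.
Equivalently, Durbin-Levinson gives phi_{kk} iteratively:
  phi_{11} = rho(1)
  phi_{kk} = [rho(k) - sum_{j=1..k-1} phi_{k-1,j} rho(k-j)]
            / [1 - sum_{j=1..k-1} phi_{k-1,j} rho(j)],
  phi_{k,j} = phi_{k-1,j} - phi_{kk} phi_{k-1,k-j},  j = 1..k-1.
Step k = 1:
  phi_11 = rho(1) = -0.3379.
Step k = 2:
  phi_22 = [rho(2) - phi_11 rho(1)] / [1 - phi_11 rho(1)] = [0.1723 - (-0.3379)(-0.3379)] / [1 - (-0.3379)(-0.3379)]
         = 0.05812359 / 0.88582359 = 0.065615.
  Update: phi_21 = phi_11 - phi_22 phi_11 = -0.3379 - (0.065615)(-0.3379) = -0.315729.
Step k = 3:
  phi_33 = [rho(3) - phi_21 rho(2) - phi_22 rho(1)] / [1 - phi_21 rho(1) - phi_22 rho(2)]
    numerator   = 0.2233 - (-0.315729)(0.1723) - (0.065615)(-0.3379) = 0.29987145
    denominator = 1 - (-0.315729)(-0.3379) - (0.065615)(0.1723) = 0.88200979
  phi_33 = 0.29987145 / 0.88200979 = 0.34.
Therefore phi_{33} = 0.3400.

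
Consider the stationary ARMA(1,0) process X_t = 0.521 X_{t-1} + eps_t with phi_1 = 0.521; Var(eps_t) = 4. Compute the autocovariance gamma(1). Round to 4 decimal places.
\gamma(1) = 2.8604

Multiply the model equation by X_{t-k} and take expectations. With theta_0 = psi_0 = 1 and psi_j the MA(infinity) weights, this gives
  gamma(k) - sum_i phi_i gamma(k-i) = c_k,
  c_k = sigma^2 * sum_{j=k..q} theta_j psi_{j-k}   (c_k = 0 for k > q),
using gamma(-m) = gamma(m).
Pure AR (q = 0): c_0 = sigma^2 = 4, c_k = 0 for k >= 1.
Equations for k = 0 and k = 1 (AR order 1):
  gamma(0) = phi_1 gamma(1) + c_0
  gamma(1) = phi_1 gamma(0) + c_1
Substituting the second into the first: gamma(0) (1 - phi_1^2) = c_0 + phi_1 c_1, so
  gamma(0) = c_0 / (1 - phi_1^2) = 4 / (1 - (0.521)^2) = 4 / 0.728559 = 5.49029.
  gamma(1) = phi_1 gamma(0) = (0.521)(5.49029) = 2.860441.
Therefore gamma(1) = 2.8604 (to 4 decimal places).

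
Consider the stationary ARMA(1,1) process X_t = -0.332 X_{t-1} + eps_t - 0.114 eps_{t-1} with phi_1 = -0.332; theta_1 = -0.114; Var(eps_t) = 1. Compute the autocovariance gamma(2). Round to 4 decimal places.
\gamma(2) = 0.1727

Multiply the model equation by X_{t-k} and take expectations. With theta_0 = psi_0 = 1 and psi_j the MA(infinity) weights, this gives
  gamma(k) - sum_i phi_i gamma(k-i) = c_k,
  c_k = sigma^2 * sum_{j=k..q} theta_j psi_{j-k}   (c_k = 0 for k > q),
using gamma(-m) = gamma(m).
psi-weights needed (psi_j = theta_j + sum_i phi_i psi_{j-i}):
  psi_1 = theta_1 + phi_1 = -0.114 + (-0.332) = -0.446
Right-hand sides:
  c_0 = sigma^2 (1 + theta_1 psi_1) = 1 * (1 + (-0.114)(-0.446)) = 1 * 1.050844 = 1.050844
  c_1 = sigma^2 theta_1 = 1 * (-0.114) = -0.114
  c_2 = 0
Equations for k = 0 and k = 1 (AR order 1):
  gamma(0) = phi_1 gamma(1) + c_0
  gamma(1) = phi_1 gamma(0) + c_1
Substituting the second into the first: gamma(0) (1 - phi_1^2) = c_0 + phi_1 c_1, so
  gamma(0) = (c_0 + phi_1 c_1) / (1 - phi_1^2) = (1.050844 + (-0.332)(-0.114)) / (1 - (-0.332)^2) = 1.088692 / 0.889776 = 1.223557.
  gamma(1) = phi_1 gamma(0) + c_1 = (-0.332)(1.223557) + (-0.114) = -0.520221.
For k = 2 (> q): gamma(2) = phi_1 gamma(1) = (-0.332)(-0.520221) = 0.172713.
Therefore gamma(2) = 0.1727 (to 4 decimal places).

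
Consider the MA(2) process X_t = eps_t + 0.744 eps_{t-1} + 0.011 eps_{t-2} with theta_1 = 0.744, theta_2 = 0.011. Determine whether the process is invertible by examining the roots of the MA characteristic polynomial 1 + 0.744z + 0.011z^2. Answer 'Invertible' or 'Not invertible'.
\text{Invertible}

The MA(q) characteristic polynomial is P(z) = 1 + 0.744z + 0.011z^2.
Invertibility requires all roots to lie outside the unit circle, i.e. |z| > 1 for every root.
Set 1 + (0.744) z + (0.011) z^2 = 0, i.e. a z^2 + b z + c = 0 with a = 0.011, b = 0.744, c = 1.
Discriminant D = b^2 - 4ac = (0.744)^2 - 4*(0.011)*1 = 0.553536 - (0.044) = 0.509536.
D >= 0, so the roots are real: z = (-b +/- sqrt(D)) / (2a) = (-0.744 +/- 0.713818) / (0.022).
  z_1 = (-0.744 + 0.713818) / (0.022) = -1.3719,   |z_1| = 1.3719.
  z_2 = (-0.744 - 0.713818) / (0.022) = -66.2645,   |z_2| = 66.2645.
Moduli of all roots: 1.3719, 66.2645.
All moduli strictly greater than 1? Yes.
Verdict: Invertible.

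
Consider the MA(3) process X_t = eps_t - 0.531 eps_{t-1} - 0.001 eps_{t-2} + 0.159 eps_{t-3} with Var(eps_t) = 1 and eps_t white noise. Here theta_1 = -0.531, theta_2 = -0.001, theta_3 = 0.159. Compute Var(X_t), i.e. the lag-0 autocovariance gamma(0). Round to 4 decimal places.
\gamma(0) = 1.3072

For an MA(q) process X_t = eps_t + sum_i theta_i eps_{t-i} with
Var(eps_t) = sigma^2, the variance is
  gamma(0) = sigma^2 * (1 + sum_i theta_i^2).
  sum_i theta_i^2 = (-0.531)^2 + (-0.001)^2 + (0.159)^2 = 0.281961 + 0.000001 + 0.025281 = 0.307243.
  gamma(0) = 1 * (1 + 0.307243) = 1 * 1.307243 = 1.307243, which rounds to 1.3072.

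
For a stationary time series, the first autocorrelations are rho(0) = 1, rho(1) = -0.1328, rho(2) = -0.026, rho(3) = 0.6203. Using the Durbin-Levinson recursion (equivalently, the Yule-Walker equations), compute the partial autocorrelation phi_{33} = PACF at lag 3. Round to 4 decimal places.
\phi_{33} = 0.6230

The PACF at lag k is phi_{kk}, the last component of the solution
to the Yule-Walker system G_k phi = r_k where
  (G_k)_{ij} = rho(|i - j|), (r_k)_i = rho(i), i,j = 1..k.
Equivalently, Durbin-Levinson gives phi_{kk} iteratively:
  phi_{11} = rho(1)
  phi_{kk} = [rho(k) - sum_{j=1..k-1} phi_{k-1,j} rho(k-j)]
            / [1 - sum_{j=1..k-1} phi_{k-1,j} rho(j)],
  phi_{k,j} = phi_{k-1,j} - phi_{kk} phi_{k-1,k-j},  j = 1..k-1.
Step k = 1:
  phi_11 = rho(1) = -0.1328.
Step k = 2:
  phi_22 = [rho(2) - phi_11 rho(1)] / [1 - phi_11 rho(1)] = [-0.026 - (-0.1328)(-0.1328)] / [1 - (-0.1328)(-0.1328)]
         = -0.04363584 / 0.98236416 = -0.044419.
  Update: phi_21 = phi_11 - phi_22 phi_11 = -0.1328 - (-0.044419)(-0.1328) = -0.138699.
Step k = 3:
  phi_33 = [rho(3) - phi_21 rho(2) - phi_22 rho(1)] / [1 - phi_21 rho(1) - phi_22 rho(2)]
    numerator   = 0.6203 - (-0.138699)(-0.026) - (-0.044419)(-0.1328) = 0.61079496
    denominator = 1 - (-0.138699)(-0.1328) - (-0.044419)(-0.026) = 0.98042589
  phi_33 = 0.61079496 / 0.98042589 = 0.623.
Therefore phi_{33} = 0.6230.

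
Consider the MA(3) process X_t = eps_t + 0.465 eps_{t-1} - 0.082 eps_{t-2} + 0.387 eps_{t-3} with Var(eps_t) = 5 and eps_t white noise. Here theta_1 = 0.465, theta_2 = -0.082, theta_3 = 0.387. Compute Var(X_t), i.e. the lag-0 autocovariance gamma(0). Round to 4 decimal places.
\gamma(0) = 6.8636

For an MA(q) process X_t = eps_t + sum_i theta_i eps_{t-i} with
Var(eps_t) = sigma^2, the variance is
  gamma(0) = sigma^2 * (1 + sum_i theta_i^2).
  sum_i theta_i^2 = (0.465)^2 + (-0.082)^2 + (0.387)^2 = 0.216225 + 0.006724 + 0.149769 = 0.372718.
  gamma(0) = 5 * (1 + 0.372718) = 5 * 1.372718 = 6.86359, which rounds to 6.8636.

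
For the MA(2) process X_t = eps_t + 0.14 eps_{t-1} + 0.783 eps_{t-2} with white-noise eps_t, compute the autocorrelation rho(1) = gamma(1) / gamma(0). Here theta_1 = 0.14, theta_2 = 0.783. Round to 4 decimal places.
\rho(1) = 0.1529

For an MA(q) process with theta_0 = 1, the autocovariance is
  gamma(k) = sigma^2 * sum_{i=0..q-k} theta_i * theta_{i+k},
and rho(k) = gamma(k) / gamma(0). Sigma^2 cancels.
  numerator   = (1)*(0.14) + (0.14)*(0.783) = 0.24962.
  denominator = (1)^2 + (0.14)^2 + (0.783)^2 = 1.632689.
  rho(1) = 0.24962 / 1.632689 = 0.1529.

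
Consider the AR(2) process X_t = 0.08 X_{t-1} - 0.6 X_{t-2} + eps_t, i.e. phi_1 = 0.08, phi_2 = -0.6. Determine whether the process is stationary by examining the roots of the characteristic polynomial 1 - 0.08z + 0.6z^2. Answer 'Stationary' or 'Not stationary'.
\text{Stationary}

The AR(p) characteristic polynomial is P(z) = 1 - 0.08z + 0.6z^2.
Stationarity requires all roots to lie outside the unit circle, i.e. |z| > 1 for every root.
Set 1 + (-0.08) z + (0.6) z^2 = 0, i.e. a z^2 + b z + c = 0 with a = 0.6, b = -0.08, c = 1.
Discriminant D = b^2 - 4ac = (-0.08)^2 - 4*(0.6)*1 = 0.0064 - (2.4) = -2.3936.
D < 0, so the roots are the complex-conjugate pair z = (-b +/- i sqrt(-D)) / (2a) = 0.0667 +/- 1.2893i.
For a conjugate pair |z|^2 = z * conj(z) = (product of roots) = c/a = 1/(0.6) = 1.666667, so |z| = sqrt(1.666667) = 1.291 for both roots.
Moduli of all roots: 1.2910, 1.2910.
All moduli strictly greater than 1? Yes.
Verdict: Stationary.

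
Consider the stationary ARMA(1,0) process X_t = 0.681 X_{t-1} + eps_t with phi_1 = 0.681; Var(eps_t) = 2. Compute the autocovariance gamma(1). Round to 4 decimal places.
\gamma(1) = 2.5399

Multiply the model equation by X_{t-k} and take expectations. With theta_0 = psi_0 = 1 and psi_j the MA(infinity) weights, this gives
  gamma(k) - sum_i phi_i gamma(k-i) = c_k,
  c_k = sigma^2 * sum_{j=k..q} theta_j psi_{j-k}   (c_k = 0 for k > q),
using gamma(-m) = gamma(m).
Pure AR (q = 0): c_0 = sigma^2 = 2, c_k = 0 for k >= 1.
Equations for k = 0 and k = 1 (AR order 1):
  gamma(0) = phi_1 gamma(1) + c_0
  gamma(1) = phi_1 gamma(0) + c_1
Substituting the second into the first: gamma(0) (1 - phi_1^2) = c_0 + phi_1 c_1, so
  gamma(0) = c_0 / (1 - phi_1^2) = 2 / (1 - (0.681)^2) = 2 / 0.536239 = 3.72968.
  gamma(1) = phi_1 gamma(0) = (0.681)(3.72968) = 2.539912.
Therefore gamma(1) = 2.5399 (to 4 decimal places).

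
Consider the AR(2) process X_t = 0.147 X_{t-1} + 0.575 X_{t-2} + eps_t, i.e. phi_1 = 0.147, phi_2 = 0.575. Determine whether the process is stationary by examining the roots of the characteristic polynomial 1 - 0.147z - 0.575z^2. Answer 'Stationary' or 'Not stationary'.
\text{Stationary}

The AR(p) characteristic polynomial is P(z) = 1 - 0.147z - 0.575z^2.
Stationarity requires all roots to lie outside the unit circle, i.e. |z| > 1 for every root.
Set 1 + (-0.147) z + (-0.575) z^2 = 0, i.e. a z^2 + b z + c = 0 with a = -0.575, b = -0.147, c = 1.
Discriminant D = b^2 - 4ac = (-0.147)^2 - 4*(-0.575)*1 = 0.021609 - (-2.3) = 2.321609.
D >= 0, so the roots are real: z = (-b +/- sqrt(D)) / (2a) = (0.147 +/- 1.523683) / (-1.15).
  z_1 = (0.147 + 1.523683) / (-1.15) = -1.4528,   |z_1| = 1.4528.
  z_2 = (0.147 - 1.523683) / (-1.15) = 1.1971,   |z_2| = 1.1971.
Moduli of all roots: 1.4528, 1.1971.
All moduli strictly greater than 1? Yes.
Verdict: Stationary.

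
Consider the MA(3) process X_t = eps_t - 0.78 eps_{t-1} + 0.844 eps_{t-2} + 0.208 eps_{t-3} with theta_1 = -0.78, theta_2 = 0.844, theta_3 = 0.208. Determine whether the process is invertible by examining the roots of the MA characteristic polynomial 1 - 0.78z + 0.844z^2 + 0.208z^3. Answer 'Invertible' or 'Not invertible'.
\text{Not invertible}

The MA(q) characteristic polynomial is P(z) = 1 - 0.78z + 0.844z^2 + 0.208z^3.
Invertibility requires all roots to lie outside the unit circle, i.e. |z| > 1 for every root.
Degree 3: look for a simple real root z0 first, then factor out (1 - z/z0) and solve the remaining quadratic.
Testing z0 = -5: P(-5) = 1 + (-0.78)(-5) + (0.844)(-5)^2 + (0.208)(-5)^3
  = 1 + (3.9) + (21.1) + (-26) = 0.  So z_0 = -5 is a root, |z_0| = 5.
Divide out the factor (1 + 0.2 z) = (1 - z/z0) (since 1/z0 = -0.2):
  P(z) = (1 + 0.2 z)(1 + (-0.98) z + (1.04) z^2)
  [check: z-coef -0.98 - (-0.2) = -0.78; z^2-coef 1.04 - (-0.2)(-0.98) = 0.844; z^3-coef -(-0.2)(1.04) = 0.208.]
Remaining roots from the quadratic factor 1 + (-0.98) z + (1.04) z^2:
  Set 1 + (-0.98) z + (1.04) z^2 = 0, i.e. a z^2 + b z + c = 0 with a = 1.04, b = -0.98, c = 1.
  Discriminant D = b^2 - 4ac = (-0.98)^2 - 4*(1.04)*1 = 0.9604 - (4.16) = -3.1996.
  D < 0, so the roots are the complex-conjugate pair z = (-b +/- i sqrt(-D)) / (2a) = 0.4712 +/- 0.86i.
  For a conjugate pair |z|^2 = z * conj(z) = (product of roots) = c/a = 1/(1.04) = 0.961538, so |z| = sqrt(0.961538) = 0.9806 for both roots.
Moduli of all roots: 5.0000, 0.9806, 0.9806.
All moduli strictly greater than 1? No.
Verdict: Not invertible.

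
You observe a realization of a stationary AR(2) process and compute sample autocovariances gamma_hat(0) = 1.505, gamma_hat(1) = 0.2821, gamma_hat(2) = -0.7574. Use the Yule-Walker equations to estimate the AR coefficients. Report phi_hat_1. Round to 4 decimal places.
\hat\phi_{1} = 0.2920

The Yule-Walker equations for an AR(p) process read, in matrix form,
  Gamma_p phi = r_p,   with   (Gamma_p)_{ij} = gamma(|i - j|),
                       (r_p)_i = gamma(i),   i,j = 1..p.
Substitute the sample gammas (Toeplitz matrix and right-hand side of size 2):
  Gamma_p = [[1.505, 0.2821], [0.2821, 1.505]]
  r_p     = [0.2821, -0.7574]
Written out:
  1.505 phi_1 + 0.2821 phi_2 = 0.2821
  0.2821 phi_1 + 1.505 phi_2 = -0.7574
Solve by Cramer's rule:
  det = gamma(0)^2 - gamma(1)^2 = (1.505)^2 - (0.2821)^2 = 2.265025 - 0.07958041 = 2.18544459
  phi_hat_1 = [gamma(1) gamma(0) - gamma(1) gamma(2)] / det = [(0.2821)(1.505) - (0.2821)(-0.7574)] / 2.18544459 = 0.63822304 / 2.18544459 = 0.292
  phi_hat_2 = [gamma(0) gamma(2) - gamma(1)^2] / det = [(1.505)(-0.7574) - (0.2821)^2] / 2.18544459 = -1.21946741 / 2.18544459 = -0.558
So phi_hat = [0.2920, -0.5580].
Therefore phi_hat_1 = 0.2920.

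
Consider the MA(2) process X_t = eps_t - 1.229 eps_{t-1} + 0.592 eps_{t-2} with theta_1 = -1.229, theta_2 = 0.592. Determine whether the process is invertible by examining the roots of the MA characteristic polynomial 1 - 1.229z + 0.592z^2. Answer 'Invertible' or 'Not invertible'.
\text{Invertible}

The MA(q) characteristic polynomial is P(z) = 1 - 1.229z + 0.592z^2.
Invertibility requires all roots to lie outside the unit circle, i.e. |z| > 1 for every root.
Set 1 + (-1.229) z + (0.592) z^2 = 0, i.e. a z^2 + b z + c = 0 with a = 0.592, b = -1.229, c = 1.
Discriminant D = b^2 - 4ac = (-1.229)^2 - 4*(0.592)*1 = 1.510441 - (2.368) = -0.857559.
D < 0, so the roots are the complex-conjugate pair z = (-b +/- i sqrt(-D)) / (2a) = 1.038 +/- 0.7821i.
For a conjugate pair |z|^2 = z * conj(z) = (product of roots) = c/a = 1/(0.592) = 1.689189, so |z| = sqrt(1.689189) = 1.2997 for both roots.
Moduli of all roots: 1.2997, 1.2997.
All moduli strictly greater than 1? Yes.
Verdict: Invertible.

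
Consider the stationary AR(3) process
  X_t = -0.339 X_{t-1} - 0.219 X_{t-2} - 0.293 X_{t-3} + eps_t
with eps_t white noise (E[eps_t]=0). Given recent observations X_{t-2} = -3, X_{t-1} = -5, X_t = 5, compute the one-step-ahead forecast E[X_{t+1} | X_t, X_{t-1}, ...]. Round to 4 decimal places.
E[X_{t+1} \mid \mathcal F_t] = 0.2790

For an AR(p) model X_t = c + sum_i phi_i X_{t-i} + eps_t, the
one-step-ahead conditional mean is
  E[X_{t+1} | X_t, ...] = c + sum_i phi_i X_{t+1-i}.
Substitute known values:
  E[X_{t+1} | ...] = (-0.339) * (5) + (-0.219) * (-5) + (-0.293) * (-3)
                   = 0.2790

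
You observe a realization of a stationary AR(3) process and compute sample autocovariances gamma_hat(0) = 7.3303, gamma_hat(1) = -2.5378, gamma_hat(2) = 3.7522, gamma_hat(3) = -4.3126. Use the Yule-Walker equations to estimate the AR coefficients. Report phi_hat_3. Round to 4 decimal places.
\hat\phi_{3} = -0.4760

The Yule-Walker equations for an AR(p) process read, in matrix form,
  Gamma_p phi = r_p,   with   (Gamma_p)_{ij} = gamma(|i - j|),
                       (r_p)_i = gamma(i),   i,j = 1..p.
Substitute the sample gammas (Toeplitz matrix and right-hand side of size 3):
  Gamma_p = [[7.3303, -2.5378, 3.7522], [-2.5378, 7.3303, -2.5378], [3.7522, -2.5378, 7.3303]]
  r_p     = [-2.5378, 3.7522, -4.3126]
Written out (R1..R3):
  (R1) 7.3303 phi_1 - 2.5378 phi_2 + 3.7522 phi_3 = -2.5378
  (R2) -2.5378 phi_1 + 7.3303 phi_2 - 2.5378 phi_3 = 3.7522
  (R3) 3.7522 phi_1 - 2.5378 phi_2 + 7.3303 phi_3 = -4.3126
Gaussian elimination:
  R2 <- R2 - (-2.5378/7.3303) R1 = R2 - (-0.346207) R1:  6.451696 phi_2 - 1.238763 phi_3 = 2.873596
  R3 <- R3 - (3.7522/7.3303) R1 = R3 - (0.511875) R1:  -1.238763 phi_2 + 5.409641 phi_3 = -3.013563
  R3 <- R3 - (-1.238763/6.451696) R2 = R3 - (-0.192006) R2:  5.171792 phi_3 = -2.461816
Back-substitution:
  phi_hat_3 = -2.461816 / 5.171792 = -0.476008
  phi_hat_2 = (2.873596 - (-1.238763)(-0.476008)) / 6.451696 = 0.354005
  phi_hat_1 = (-2.5378 - (-2.5378)(0.354005) - (3.7522)(-0.476008)) / 7.3303 = 0.020009
So phi_hat = [0.0200, 0.3540, -0.4760].
Therefore phi_hat_3 = -0.4760.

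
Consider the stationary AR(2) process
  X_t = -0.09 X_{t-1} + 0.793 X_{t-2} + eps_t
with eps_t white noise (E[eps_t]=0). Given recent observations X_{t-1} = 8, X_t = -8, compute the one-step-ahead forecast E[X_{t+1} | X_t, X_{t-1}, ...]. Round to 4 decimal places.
E[X_{t+1} \mid \mathcal F_t] = 7.0640

For an AR(p) model X_t = c + sum_i phi_i X_{t-i} + eps_t, the
one-step-ahead conditional mean is
  E[X_{t+1} | X_t, ...] = c + sum_i phi_i X_{t+1-i}.
Substitute known values:
  E[X_{t+1} | ...] = (-0.09) * (-8) + (0.793) * (8)
                   = 7.0640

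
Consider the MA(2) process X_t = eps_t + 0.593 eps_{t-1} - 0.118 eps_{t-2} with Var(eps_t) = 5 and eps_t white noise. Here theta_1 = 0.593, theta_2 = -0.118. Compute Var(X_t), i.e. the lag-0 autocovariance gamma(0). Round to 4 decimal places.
\gamma(0) = 6.8279

For an MA(q) process X_t = eps_t + sum_i theta_i eps_{t-i} with
Var(eps_t) = sigma^2, the variance is
  gamma(0) = sigma^2 * (1 + sum_i theta_i^2).
  sum_i theta_i^2 = (0.593)^2 + (-0.118)^2 = 0.351649 + 0.013924 = 0.365573.
  gamma(0) = 5 * (1 + 0.365573) = 5 * 1.365573 = 6.827865, which rounds to 6.8279.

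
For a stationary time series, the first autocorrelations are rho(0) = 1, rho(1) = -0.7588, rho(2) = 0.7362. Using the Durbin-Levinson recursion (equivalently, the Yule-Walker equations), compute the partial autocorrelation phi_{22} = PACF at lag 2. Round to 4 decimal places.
\phi_{22} = 0.3782

The PACF at lag k is phi_{kk}, the last component of the solution
to the Yule-Walker system G_k phi = r_k where
  (G_k)_{ij} = rho(|i - j|), (r_k)_i = rho(i), i,j = 1..k.
Equivalently, Durbin-Levinson gives phi_{kk} iteratively:
  phi_{11} = rho(1)
  phi_{kk} = [rho(k) - sum_{j=1..k-1} phi_{k-1,j} rho(k-j)]
            / [1 - sum_{j=1..k-1} phi_{k-1,j} rho(j)],
  phi_{k,j} = phi_{k-1,j} - phi_{kk} phi_{k-1,k-j},  j = 1..k-1.
Step k = 1:
  phi_11 = rho(1) = -0.7588.
Step k = 2:
  phi_22 = [rho(2) - phi_11 rho(1)] / [1 - phi_11 rho(1)] = [0.7362 - (-0.7588)(-0.7588)] / [1 - (-0.7588)(-0.7588)]
         = 0.16042256 / 0.42422256 = 0.3782.
Therefore phi_{22} = 0.3782.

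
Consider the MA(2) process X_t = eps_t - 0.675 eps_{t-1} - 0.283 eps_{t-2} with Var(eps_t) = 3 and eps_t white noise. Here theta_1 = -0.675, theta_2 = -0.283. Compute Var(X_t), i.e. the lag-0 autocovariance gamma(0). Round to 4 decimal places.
\gamma(0) = 4.6071

For an MA(q) process X_t = eps_t + sum_i theta_i eps_{t-i} with
Var(eps_t) = sigma^2, the variance is
  gamma(0) = sigma^2 * (1 + sum_i theta_i^2).
  sum_i theta_i^2 = (-0.675)^2 + (-0.283)^2 = 0.455625 + 0.080089 = 0.535714.
  gamma(0) = 3 * (1 + 0.535714) = 3 * 1.535714 = 4.607142, which rounds to 4.6071.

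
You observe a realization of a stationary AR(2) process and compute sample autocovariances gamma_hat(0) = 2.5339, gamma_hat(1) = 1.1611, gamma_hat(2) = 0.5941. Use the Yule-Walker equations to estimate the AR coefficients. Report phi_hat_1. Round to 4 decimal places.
\hat\phi_{1} = 0.4440

The Yule-Walker equations for an AR(p) process read, in matrix form,
  Gamma_p phi = r_p,   with   (Gamma_p)_{ij} = gamma(|i - j|),
                       (r_p)_i = gamma(i),   i,j = 1..p.
Substitute the sample gammas (Toeplitz matrix and right-hand side of size 2):
  Gamma_p = [[2.5339, 1.1611], [1.1611, 2.5339]]
  r_p     = [1.1611, 0.5941]
Written out:
  2.5339 phi_1 + 1.1611 phi_2 = 1.1611
  1.1611 phi_1 + 2.5339 phi_2 = 0.5941
Solve by Cramer's rule:
  det = gamma(0)^2 - gamma(1)^2 = (2.5339)^2 - (1.1611)^2 = 6.42064921 - 1.34815321 = 5.072496
  phi_hat_1 = [gamma(1) gamma(0) - gamma(1) gamma(2)] / det = [(1.1611)(2.5339) - (1.1611)(0.5941)] / 5.072496 = 2.25230178 / 5.072496 = 0.444
  phi_hat_2 = [gamma(0) gamma(2) - gamma(1)^2] / det = [(2.5339)(0.5941) - (1.1611)^2] / 5.072496 = 0.15723678 / 5.072496 = 0.031
So phi_hat = [0.4440, 0.0310].
Therefore phi_hat_1 = 0.4440.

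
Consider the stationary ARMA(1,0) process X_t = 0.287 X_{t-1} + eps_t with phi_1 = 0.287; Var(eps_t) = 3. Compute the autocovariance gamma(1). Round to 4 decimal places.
\gamma(1) = 0.9383

Multiply the model equation by X_{t-k} and take expectations. With theta_0 = psi_0 = 1 and psi_j the MA(infinity) weights, this gives
  gamma(k) - sum_i phi_i gamma(k-i) = c_k,
  c_k = sigma^2 * sum_{j=k..q} theta_j psi_{j-k}   (c_k = 0 for k > q),
using gamma(-m) = gamma(m).
Pure AR (q = 0): c_0 = sigma^2 = 3, c_k = 0 for k >= 1.
Equations for k = 0 and k = 1 (AR order 1):
  gamma(0) = phi_1 gamma(1) + c_0
  gamma(1) = phi_1 gamma(0) + c_1
Substituting the second into the first: gamma(0) (1 - phi_1^2) = c_0 + phi_1 c_1, so
  gamma(0) = c_0 / (1 - phi_1^2) = 3 / (1 - (0.287)^2) = 3 / 0.917631 = 3.269288.
  gamma(1) = phi_1 gamma(0) = (0.287)(3.269288) = 0.938286.
Therefore gamma(1) = 0.9383 (to 4 decimal places).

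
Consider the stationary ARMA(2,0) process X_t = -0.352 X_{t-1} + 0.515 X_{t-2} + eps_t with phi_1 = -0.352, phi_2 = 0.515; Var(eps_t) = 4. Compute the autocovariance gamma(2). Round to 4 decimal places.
\gamma(2) = 8.8628

Multiply the model equation by X_{t-k} and take expectations. With theta_0 = psi_0 = 1 and psi_j the MA(infinity) weights, this gives
  gamma(k) - sum_i phi_i gamma(k-i) = c_k,
  c_k = sigma^2 * sum_{j=k..q} theta_j psi_{j-k}   (c_k = 0 for k > q),
using gamma(-m) = gamma(m).
Pure AR (q = 0): c_0 = sigma^2 = 4, c_k = 0 for k >= 1.
Equations for k = 0, 1, 2 (AR order 2, c_2 = 0):
  (E0) gamma(0) = phi_1 gamma(1) + phi_2 gamma(2) + c_0
  (E1) gamma(1) = phi_1 gamma(0) + phi_2 gamma(1) + c_1
  (E2) gamma(2) = phi_1 gamma(1) + phi_2 gamma(0)
From (E1): gamma(1) = A gamma(0) + B with
  A = phi_1 / (1 - phi_2) = -0.352 / 0.485 = -0.725773,   B = c_1 / (1 - phi_2) = 0 / 0.485 = 0.
Insert (E2) into (E0): gamma(0) (1 - phi_2^2) = phi_1 (1 + phi_2) gamma(1) + c_0.
  phi_1 (1 + phi_2) = (-0.352)(1.515) = -0.53328,   1 - phi_2^2 = 0.734775.
Replace gamma(1) by A gamma(0) + B and collect gamma(0):
  gamma(0) [0.734775 - (-0.53328)(-0.725773)] = c_0 = 4
  gamma(0) * 0.347735 = 4
  gamma(0) = 4 / 0.347735 = 11.503023.
  gamma(1) = A gamma(0) = (-0.725773)(11.503023) = -8.348586.
  gamma(2) = phi_1 gamma(1) + phi_2 gamma(0) = (-0.352)(-8.348586) + (0.515)(11.503023) = 8.862759.
Therefore gamma(2) = 8.8628 (to 4 decimal places).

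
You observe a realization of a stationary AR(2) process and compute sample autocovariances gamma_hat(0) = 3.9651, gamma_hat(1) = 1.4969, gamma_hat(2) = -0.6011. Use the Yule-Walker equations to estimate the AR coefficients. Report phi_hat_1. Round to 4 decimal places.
\hat\phi_{1} = 0.5070

The Yule-Walker equations for an AR(p) process read, in matrix form,
  Gamma_p phi = r_p,   with   (Gamma_p)_{ij} = gamma(|i - j|),
                       (r_p)_i = gamma(i),   i,j = 1..p.
Substitute the sample gammas (Toeplitz matrix and right-hand side of size 2):
  Gamma_p = [[3.9651, 1.4969], [1.4969, 3.9651]]
  r_p     = [1.4969, -0.6011]
Written out:
  3.9651 phi_1 + 1.4969 phi_2 = 1.4969
  1.4969 phi_1 + 3.9651 phi_2 = -0.6011
Solve by Cramer's rule:
  det = gamma(0)^2 - gamma(1)^2 = (3.9651)^2 - (1.4969)^2 = 15.72201801 - 2.24070961 = 13.4813084
  phi_hat_1 = [gamma(1) gamma(0) - gamma(1) gamma(2)] / det = [(1.4969)(3.9651) - (1.4969)(-0.6011)] / 13.4813084 = 6.83514478 / 13.4813084 = 0.507
  phi_hat_2 = [gamma(0) gamma(2) - gamma(1)^2] / det = [(3.9651)(-0.6011) - (1.4969)^2] / 13.4813084 = -4.62413122 / 13.4813084 = -0.343
So phi_hat = [0.5070, -0.3430].
Therefore phi_hat_1 = 0.5070.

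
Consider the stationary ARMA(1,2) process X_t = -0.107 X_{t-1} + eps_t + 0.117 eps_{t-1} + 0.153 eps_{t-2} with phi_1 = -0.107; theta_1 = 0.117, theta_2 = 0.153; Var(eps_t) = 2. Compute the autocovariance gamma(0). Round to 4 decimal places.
\gamma(0) = 2.0469

Multiply the model equation by X_{t-k} and take expectations. With theta_0 = psi_0 = 1 and psi_j the MA(infinity) weights, this gives
  gamma(k) - sum_i phi_i gamma(k-i) = c_k,
  c_k = sigma^2 * sum_{j=k..q} theta_j psi_{j-k}   (c_k = 0 for k > q),
using gamma(-m) = gamma(m).
psi-weights needed (psi_j = theta_j + sum_i phi_i psi_{j-i}):
  psi_1 = theta_1 + phi_1 = 0.117 + (-0.107) = 0.01
  psi_2 = theta_2 + phi_1 psi_1 = 0.153 + (-0.107)(0.01) = 0.15193
Right-hand sides:
  c_0 = sigma^2 (1 + theta_1 psi_1 + theta_2 psi_2) = 2 * (1 + (0.117)(0.01) + (0.153)(0.15193)) = 2 * 1.024415 = 2.048831
  c_1 = sigma^2 (theta_1 + theta_2 psi_1) = 2 * (0.117 + (0.153)(0.01)) = 0.23706
  c_2 = sigma^2 theta_2 = 2 * (0.153) = 0.306
Equations for k = 0 and k = 1 (AR order 1):
  gamma(0) = phi_1 gamma(1) + c_0
  gamma(1) = phi_1 gamma(0) + c_1
Substituting the second into the first: gamma(0) (1 - phi_1^2) = c_0 + phi_1 c_1, so
  gamma(0) = (c_0 + phi_1 c_1) / (1 - phi_1^2) = (2.048831 + (-0.107)(0.23706)) / (1 - (-0.107)^2) = 2.023465 / 0.988551 = 2.0469.
Therefore gamma(0) = 2.0469 (to 4 decimal places).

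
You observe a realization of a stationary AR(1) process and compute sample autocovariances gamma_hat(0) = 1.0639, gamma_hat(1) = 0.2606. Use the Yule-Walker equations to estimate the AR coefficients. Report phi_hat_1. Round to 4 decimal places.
\hat\phi_{1} = 0.2449

The Yule-Walker equations for an AR(p) process read, in matrix form,
  Gamma_p phi = r_p,   with   (Gamma_p)_{ij} = gamma(|i - j|),
                       (r_p)_i = gamma(i),   i,j = 1..p.
Substitute the sample gammas (Toeplitz matrix and right-hand side of size 1):
  Gamma_p = [[1.0639]]
  r_p     = [0.2606]
With p = 1 this is the single equation gamma(0) phi_1 = gamma(1):
  phi_hat_1 = gamma(1) / gamma(0) = 0.2606 / 1.0639 = 0.2449.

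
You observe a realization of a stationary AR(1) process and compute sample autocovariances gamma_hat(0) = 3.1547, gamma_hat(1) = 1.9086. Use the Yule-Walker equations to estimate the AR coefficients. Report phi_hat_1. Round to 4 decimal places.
\hat\phi_{1} = 0.6050

The Yule-Walker equations for an AR(p) process read, in matrix form,
  Gamma_p phi = r_p,   with   (Gamma_p)_{ij} = gamma(|i - j|),
                       (r_p)_i = gamma(i),   i,j = 1..p.
Substitute the sample gammas (Toeplitz matrix and right-hand side of size 1):
  Gamma_p = [[3.1547]]
  r_p     = [1.9086]
With p = 1 this is the single equation gamma(0) phi_1 = gamma(1):
  phi_hat_1 = gamma(1) / gamma(0) = 1.9086 / 3.1547 = 0.6050.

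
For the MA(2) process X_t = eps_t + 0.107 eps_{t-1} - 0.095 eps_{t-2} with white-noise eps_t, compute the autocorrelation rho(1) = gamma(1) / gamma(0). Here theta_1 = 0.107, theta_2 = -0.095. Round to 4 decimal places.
\rho(1) = 0.0949

For an MA(q) process with theta_0 = 1, the autocovariance is
  gamma(k) = sigma^2 * sum_{i=0..q-k} theta_i * theta_{i+k},
and rho(k) = gamma(k) / gamma(0). Sigma^2 cancels.
  numerator   = (1)*(0.107) + (0.107)*(-0.095) = 0.096835.
  denominator = (1)^2 + (0.107)^2 + (-0.095)^2 = 1.020474.
  rho(1) = 0.096835 / 1.020474 = 0.0949.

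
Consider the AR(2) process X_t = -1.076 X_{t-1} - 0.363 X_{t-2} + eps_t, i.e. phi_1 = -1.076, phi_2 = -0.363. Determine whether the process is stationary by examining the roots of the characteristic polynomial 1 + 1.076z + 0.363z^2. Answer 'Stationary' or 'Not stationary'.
\text{Stationary}

The AR(p) characteristic polynomial is P(z) = 1 + 1.076z + 0.363z^2.
Stationarity requires all roots to lie outside the unit circle, i.e. |z| > 1 for every root.
Set 1 + (1.076) z + (0.363) z^2 = 0, i.e. a z^2 + b z + c = 0 with a = 0.363, b = 1.076, c = 1.
Discriminant D = b^2 - 4ac = (1.076)^2 - 4*(0.363)*1 = 1.157776 - (1.452) = -0.294224.
D < 0, so the roots are the complex-conjugate pair z = (-b +/- i sqrt(-D)) / (2a) = -1.4821 +/- 0.7471i.
For a conjugate pair |z|^2 = z * conj(z) = (product of roots) = c/a = 1/(0.363) = 2.754821, so |z| = sqrt(2.754821) = 1.6598 for both roots.
Moduli of all roots: 1.6598, 1.6598.
All moduli strictly greater than 1? Yes.
Verdict: Stationary.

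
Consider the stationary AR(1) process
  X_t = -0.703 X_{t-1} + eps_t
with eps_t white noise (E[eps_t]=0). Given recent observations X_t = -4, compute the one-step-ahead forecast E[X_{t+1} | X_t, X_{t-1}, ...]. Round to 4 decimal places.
E[X_{t+1} \mid \mathcal F_t] = 2.8120

For an AR(p) model X_t = c + sum_i phi_i X_{t-i} + eps_t, the
one-step-ahead conditional mean is
  E[X_{t+1} | X_t, ...] = c + sum_i phi_i X_{t+1-i}.
Substitute known values:
  E[X_{t+1} | ...] = (-0.703) * (-4)
                   = 2.8120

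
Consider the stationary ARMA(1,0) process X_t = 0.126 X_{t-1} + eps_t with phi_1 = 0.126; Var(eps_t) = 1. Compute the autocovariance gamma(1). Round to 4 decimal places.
\gamma(1) = 0.1280

Multiply the model equation by X_{t-k} and take expectations. With theta_0 = psi_0 = 1 and psi_j the MA(infinity) weights, this gives
  gamma(k) - sum_i phi_i gamma(k-i) = c_k,
  c_k = sigma^2 * sum_{j=k..q} theta_j psi_{j-k}   (c_k = 0 for k > q),
using gamma(-m) = gamma(m).
Pure AR (q = 0): c_0 = sigma^2 = 1, c_k = 0 for k >= 1.
Equations for k = 0 and k = 1 (AR order 1):
  gamma(0) = phi_1 gamma(1) + c_0
  gamma(1) = phi_1 gamma(0) + c_1
Substituting the second into the first: gamma(0) (1 - phi_1^2) = c_0 + phi_1 c_1, so
  gamma(0) = c_0 / (1 - phi_1^2) = 1 / (1 - (0.126)^2) = 1 / 0.984124 = 1.016132.
  gamma(1) = phi_1 gamma(0) = (0.126)(1.016132) = 0.128033.
Therefore gamma(1) = 0.1280 (to 4 decimal places).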